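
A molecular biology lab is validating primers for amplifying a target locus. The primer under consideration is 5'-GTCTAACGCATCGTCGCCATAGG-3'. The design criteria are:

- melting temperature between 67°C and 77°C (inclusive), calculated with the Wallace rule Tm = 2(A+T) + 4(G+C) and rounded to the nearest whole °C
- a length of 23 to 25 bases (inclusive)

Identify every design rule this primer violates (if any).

Base counts: A=5, T=5, G=6, C=7 (length 23).
Tm: Tm = 2·10 + 4·13 = 72°C ✓
length: length 23 ✓

Meets all criteria.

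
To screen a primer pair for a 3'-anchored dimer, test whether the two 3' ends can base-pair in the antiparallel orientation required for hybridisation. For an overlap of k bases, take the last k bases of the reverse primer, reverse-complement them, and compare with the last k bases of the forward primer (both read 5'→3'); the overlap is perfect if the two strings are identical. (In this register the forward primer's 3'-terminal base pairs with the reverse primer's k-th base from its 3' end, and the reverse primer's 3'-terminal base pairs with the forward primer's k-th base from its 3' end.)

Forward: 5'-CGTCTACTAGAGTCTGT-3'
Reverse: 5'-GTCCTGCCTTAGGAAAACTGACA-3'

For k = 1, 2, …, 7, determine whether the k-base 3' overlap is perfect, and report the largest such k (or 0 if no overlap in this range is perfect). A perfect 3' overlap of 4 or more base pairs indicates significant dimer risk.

Last 7 bases (5'→3') — forward …AGTCTGT, reverse …ACTGACA.
Reverse complement of the reverse primer's last 7 bases: TGTCAGT; its first k bases are the reverse complement of the reverse primer's last k bases, so a perfect k-base overlap needs the forward primer's last k bases to equal them.
Comparing (forward last k vs required): k=1: T vs T ✓; k=2: GT vs TG ✗; k=3: TGT vs TGT ✓; k=4: CTGT vs TGTC ✗; k=5: TCTGT vs TGTCA ✗; k=6: GTCTGT vs TGTCAG ✗; k=7: AGTCTGT vs TGTCAGT ✗.
Perfect overlaps at k = 1, 3; the largest is 3.

Longest perfect overlap: 3 complementary base pairs; below the dimer-risk threshold (threshold 4).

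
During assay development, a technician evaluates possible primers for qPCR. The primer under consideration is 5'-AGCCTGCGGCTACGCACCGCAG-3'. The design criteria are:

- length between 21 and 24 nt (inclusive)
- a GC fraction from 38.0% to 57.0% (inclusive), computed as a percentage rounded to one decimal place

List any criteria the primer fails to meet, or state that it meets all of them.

Base counts: A=4, T=2, G=7, C=9 (length 22).
length: length 22 ✓
GC content: GC 16/22 = 72.7%, outside 38.0–57.0% ✗

Fails: GC content.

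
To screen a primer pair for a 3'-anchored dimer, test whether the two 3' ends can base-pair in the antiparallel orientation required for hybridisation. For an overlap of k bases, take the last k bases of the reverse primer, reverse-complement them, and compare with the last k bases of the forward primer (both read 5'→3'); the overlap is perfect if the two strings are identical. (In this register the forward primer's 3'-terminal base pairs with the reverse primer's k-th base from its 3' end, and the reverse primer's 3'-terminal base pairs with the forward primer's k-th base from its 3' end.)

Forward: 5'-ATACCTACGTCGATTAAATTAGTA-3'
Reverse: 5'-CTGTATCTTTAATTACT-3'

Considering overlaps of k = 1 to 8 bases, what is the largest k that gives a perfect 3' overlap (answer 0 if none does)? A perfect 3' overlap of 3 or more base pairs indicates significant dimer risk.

Last 8 bases (5'→3') — forward …AATTAGTA, reverse …TAATTACT.
Reverse complement of the reverse primer's last 8 bases: AGTAATTA; its first k bases are the reverse complement of the reverse primer's last k bases, so a perfect k-base overlap needs the forward primer's last k bases to equal them.
Comparing (forward last k vs required): k=1: A vs A ✓; k=2: TA vs AG ✗; k=3: GTA vs AGT ✗; k=4: AGTA vs AGTA ✓; k=5: TAGTA vs AGTAA ✗; k=6: TTAGTA vs AGTAAT ✗; k=7: ATTAGTA vs AGTAATT ✗; k=8: AATTAGTA vs AGTAATTA ✗.
Perfect overlaps at k = 1, 4; the largest is 4.

Longest perfect overlap: 4 complementary base pairs; significant dimer risk (threshold 3).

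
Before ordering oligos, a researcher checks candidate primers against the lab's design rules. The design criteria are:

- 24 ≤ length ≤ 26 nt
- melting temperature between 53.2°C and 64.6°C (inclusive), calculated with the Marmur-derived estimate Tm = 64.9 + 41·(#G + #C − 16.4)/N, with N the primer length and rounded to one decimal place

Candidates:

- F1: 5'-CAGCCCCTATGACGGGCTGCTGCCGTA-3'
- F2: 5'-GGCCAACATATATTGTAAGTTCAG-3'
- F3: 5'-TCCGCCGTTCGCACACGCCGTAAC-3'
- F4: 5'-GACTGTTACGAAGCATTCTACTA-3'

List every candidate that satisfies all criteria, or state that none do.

F3 only.

F1 (27 nt, A=4 T=5 G=8 C=10): length 27, outside 24–26 ✗; Tm = 64.9 + 41·(18 − 16.4)/27 = 67.3°C, outside 53.2–64.6°C ✗ — fails.
F2 (24 nt, A=8 T=7 G=5 C=4): length 24 ✓; Tm = 64.9 + 41·(9 − 16.4)/24 = 52.3°C, outside 53.2–64.6°C ✗ — fails.
F3 (24 nt, A=4 T=4 G=5 C=11): length 24 ✓; Tm = 64.9 + 41·(16 − 16.4)/24 = 64.2°C ✓ — passes.
F4 (23 nt, A=7 T=7 G=4 C=5): length 23, outside 24–26 ✗; Tm = 64.9 + 41·(9 − 16.4)/23 = 51.7°C, outside 53.2–64.6°C ✗ — fails.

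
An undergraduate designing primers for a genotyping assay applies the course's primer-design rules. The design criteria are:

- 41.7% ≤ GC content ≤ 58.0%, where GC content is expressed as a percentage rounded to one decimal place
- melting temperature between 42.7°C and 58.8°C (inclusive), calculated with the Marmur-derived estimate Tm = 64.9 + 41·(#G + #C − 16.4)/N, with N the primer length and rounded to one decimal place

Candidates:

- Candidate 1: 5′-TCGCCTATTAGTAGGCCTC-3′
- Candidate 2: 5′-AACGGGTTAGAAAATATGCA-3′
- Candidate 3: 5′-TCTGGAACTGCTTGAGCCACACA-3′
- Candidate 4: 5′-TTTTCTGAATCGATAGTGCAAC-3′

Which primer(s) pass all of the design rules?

Candidate 1 (19 nt, A=3 T=6 G=4 C=6): GC 10/19 = 52.6% ✓; Tm = 64.9 + 41·(10 − 16.4)/19 = 51.1°C ✓ — passes.
Candidate 2 (20 nt, A=9 T=4 G=5 C=2): GC 7/20 = 35.0%, outside 41.7–58.0% ✗; Tm = 64.9 + 41·(7 − 16.4)/20 = 45.6°C ✓ — fails.
Candidate 3 (23 nt, A=6 T=5 G=5 C=7): GC 12/23 = 52.2% ✓; Tm = 64.9 + 41·(12 − 16.4)/23 = 57.1°C ✓ — passes.
Candidate 4 (22 nt, A=6 T=8 G=4 C=4): GC 8/22 = 36.4%, outside 41.7–58.0% ✗; Tm = 64.9 + 41·(8 − 16.4)/22 = 49.2°C ✓ — fails.

Candidate 1 and Candidate 3.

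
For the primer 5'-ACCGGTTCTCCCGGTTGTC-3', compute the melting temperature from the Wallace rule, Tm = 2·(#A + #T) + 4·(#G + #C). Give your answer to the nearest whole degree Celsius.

Base counts: A=1, T=6, G=5, C=7 (length 19).
Tm = 2·(1+6) + 4·(5+7) = 2·7 + 4·12 = 14 + 48 = 62°C.

62°C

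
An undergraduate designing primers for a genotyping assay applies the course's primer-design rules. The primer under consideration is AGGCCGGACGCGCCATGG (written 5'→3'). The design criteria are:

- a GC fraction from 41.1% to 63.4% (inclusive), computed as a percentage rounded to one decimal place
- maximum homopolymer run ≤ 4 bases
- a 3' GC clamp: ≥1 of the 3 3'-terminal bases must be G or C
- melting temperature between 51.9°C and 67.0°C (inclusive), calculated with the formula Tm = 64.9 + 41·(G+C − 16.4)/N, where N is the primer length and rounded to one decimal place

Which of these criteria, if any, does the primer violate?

Base counts: A=3, T=1, G=8, C=6 (length 18).
GC content: GC 14/18 = 77.8%, outside 41.1–63.4% ✗
homopolymer run: longest run = 2 ✓
GC clamp: 3' end TGG has 2 G/C ✓
Tm: Tm = 64.9 + 41·(14 − 16.4)/18 = 59.4°C ✓

Fails: GC content.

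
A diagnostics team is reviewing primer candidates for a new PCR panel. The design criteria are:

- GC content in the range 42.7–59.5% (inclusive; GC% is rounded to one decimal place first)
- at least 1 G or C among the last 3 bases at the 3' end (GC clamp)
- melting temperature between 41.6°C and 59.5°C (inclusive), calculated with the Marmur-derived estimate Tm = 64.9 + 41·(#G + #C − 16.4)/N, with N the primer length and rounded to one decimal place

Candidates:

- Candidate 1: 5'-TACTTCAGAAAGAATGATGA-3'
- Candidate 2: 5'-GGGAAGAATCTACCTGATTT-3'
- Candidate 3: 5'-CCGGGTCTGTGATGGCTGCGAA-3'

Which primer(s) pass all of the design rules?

Candidate 1 (20 nt, A=9 T=5 G=4 C=2): GC 6/20 = 30.0%, outside 42.7–59.5% ✗; 3' end TGA has 1 G/C ✓; Tm = 64.9 + 41·(6 − 16.4)/20 = 43.6°C ✓ — fails.
Candidate 2 (20 nt, A=6 T=6 G=5 C=3): GC 8/20 = 40.0%, outside 42.7–59.5% ✗; 3' end TTT has 0 G/C, need ≥1 ✗; Tm = 64.9 + 41·(8 − 16.4)/20 = 47.7°C ✓ — fails.
Candidate 3 (22 nt, A=3 T=5 G=9 C=5): GC 14/22 = 63.6%, outside 42.7–59.5% ✗; 3' end GAA has 1 G/C ✓; Tm = 64.9 + 41·(14 − 16.4)/22 = 60.4°C, outside 41.6–59.5°C ✗ — fails.

None of the candidates satisfy all criteria.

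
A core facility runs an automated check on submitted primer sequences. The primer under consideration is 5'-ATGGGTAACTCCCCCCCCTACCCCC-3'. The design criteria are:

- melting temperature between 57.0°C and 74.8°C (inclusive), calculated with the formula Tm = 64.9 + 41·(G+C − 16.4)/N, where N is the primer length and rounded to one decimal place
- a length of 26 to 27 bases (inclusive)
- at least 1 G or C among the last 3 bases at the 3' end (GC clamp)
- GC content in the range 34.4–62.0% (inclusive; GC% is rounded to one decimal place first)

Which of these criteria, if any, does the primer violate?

Base counts: A=4, T=4, G=3, C=14 (length 25).
Tm: Tm = 64.9 + 41·(17 − 16.4)/25 = 65.9°C ✓
length: length 25, outside 26–27 ✗
GC clamp: 3' end CCC has 3 G/C ✓
GC content: GC 17/25 = 68.0%, outside 34.4–62.0% ✗

Fails: length, GC content.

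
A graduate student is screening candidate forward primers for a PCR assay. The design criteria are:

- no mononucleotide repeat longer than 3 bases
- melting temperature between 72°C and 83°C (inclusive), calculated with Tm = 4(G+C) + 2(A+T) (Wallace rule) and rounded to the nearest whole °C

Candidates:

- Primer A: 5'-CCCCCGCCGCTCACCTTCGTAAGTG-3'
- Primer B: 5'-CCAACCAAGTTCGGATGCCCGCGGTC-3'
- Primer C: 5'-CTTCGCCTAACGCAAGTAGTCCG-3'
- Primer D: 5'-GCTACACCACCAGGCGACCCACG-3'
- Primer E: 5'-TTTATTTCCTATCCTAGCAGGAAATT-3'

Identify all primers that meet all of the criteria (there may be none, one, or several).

Primer C and Primer D.

Primer A (25 nt, A=3 T=5 G=5 C=12): longest run = 5, exceeds 3 ✗; Tm = 2·8 + 4·17 = 84°C, outside 72–83°C ✗ — fails.
Primer B (26 nt, A=5 T=4 G=7 C=10): longest run = 3 ✓; Tm = 2·9 + 4·17 = 86°C, outside 72–83°C ✗ — fails.
Primer C (23 nt, A=5 T=5 G=5 C=8): longest run = 2 ✓; Tm = 2·10 + 4·13 = 72°C ✓ — passes.
Primer D (23 nt, A=6 T=1 G=5 C=11): longest run = 3 ✓; Tm = 2·7 + 4·16 = 78°C ✓ — passes.
Primer E (26 nt, A=7 T=11 G=3 C=5): longest run = 3 ✓; Tm = 2·18 + 4·8 = 68°C, outside 72–83°C ✗ — fails.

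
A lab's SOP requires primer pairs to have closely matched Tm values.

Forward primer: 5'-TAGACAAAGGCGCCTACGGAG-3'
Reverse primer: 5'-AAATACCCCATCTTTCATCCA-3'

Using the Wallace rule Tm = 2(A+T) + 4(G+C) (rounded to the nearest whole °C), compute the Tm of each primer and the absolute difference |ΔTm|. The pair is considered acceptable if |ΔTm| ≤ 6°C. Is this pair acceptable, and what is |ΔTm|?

Forward: A=7 T=2 G=7 C=5 → Tm = 2·9 + 4·12 = 66°C.
Reverse: A=7 T=6 G=0 C=8 → Tm = 2·13 + 4·8 = 58°C.
|ΔTm| = |66 − 58| = 8°C, > 6°C.

|ΔTm| = 8°C; the pair is not acceptable.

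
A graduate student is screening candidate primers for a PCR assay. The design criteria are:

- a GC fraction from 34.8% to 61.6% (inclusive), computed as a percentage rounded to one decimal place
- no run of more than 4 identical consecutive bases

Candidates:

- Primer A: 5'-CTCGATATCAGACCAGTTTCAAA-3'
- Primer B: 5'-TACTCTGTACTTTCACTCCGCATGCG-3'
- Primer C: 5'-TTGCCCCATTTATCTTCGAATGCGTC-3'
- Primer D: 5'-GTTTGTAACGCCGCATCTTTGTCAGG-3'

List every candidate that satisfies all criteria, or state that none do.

Primer A, Primer B, Primer C and Primer D.

Primer A (23 nt, A=8 T=6 G=3 C=6): GC 9/23 = 39.1% ✓; longest run = 3 ✓ — passes.
Primer B (26 nt, A=4 T=9 G=4 C=9): GC 13/26 = 50.0% ✓; longest run = 3 ✓ — passes.
Primer C (26 nt, A=4 T=10 G=4 C=8): GC 12/26 = 46.2% ✓; longest run = 4 ✓ — passes.
Primer D (26 nt, A=4 T=9 G=7 C=6): GC 13/26 = 50.0% ✓; longest run = 3 ✓ — passes.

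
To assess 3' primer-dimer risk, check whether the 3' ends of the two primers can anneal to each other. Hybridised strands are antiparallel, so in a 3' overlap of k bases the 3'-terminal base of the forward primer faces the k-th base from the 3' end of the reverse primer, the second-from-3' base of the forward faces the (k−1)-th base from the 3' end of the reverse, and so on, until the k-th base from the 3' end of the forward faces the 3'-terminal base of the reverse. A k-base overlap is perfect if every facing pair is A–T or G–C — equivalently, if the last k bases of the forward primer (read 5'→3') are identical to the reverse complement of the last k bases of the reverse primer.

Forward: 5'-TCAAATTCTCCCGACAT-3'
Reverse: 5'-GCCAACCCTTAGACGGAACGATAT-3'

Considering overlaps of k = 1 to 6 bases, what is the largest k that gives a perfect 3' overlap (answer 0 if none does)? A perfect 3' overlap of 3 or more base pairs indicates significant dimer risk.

Last 6 bases (5'→3') — forward …CGACAT, reverse …CGATAT.
Reverse complement of the reverse primer's last 6 bases: ATATCG; its first k bases are the reverse complement of the reverse primer's last k bases, so a perfect k-base overlap needs the forward primer's last k bases to equal them.
Comparing (forward last k vs required): k=1: T vs A ✗; k=2: AT vs AT ✓; k=3: CAT vs ATA ✗; k=4: ACAT vs ATAT ✗; k=5: GACAT vs ATATC ✗; k=6: CGACAT vs ATATCG ✗.
Only k = 2 is perfect, so the longest perfect 3' overlap is 2.

Longest perfect overlap: 2 complementary base pairs; below the dimer-risk threshold (threshold 3).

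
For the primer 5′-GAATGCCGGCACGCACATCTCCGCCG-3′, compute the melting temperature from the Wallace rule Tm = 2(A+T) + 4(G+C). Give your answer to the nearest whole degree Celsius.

Base counts: A=5, T=3, G=7, C=11 (length 26).
Tm = 2·(5+3) + 4·(7+11) = 2·8 + 4·18 = 16 + 72 = 88°C.

88°C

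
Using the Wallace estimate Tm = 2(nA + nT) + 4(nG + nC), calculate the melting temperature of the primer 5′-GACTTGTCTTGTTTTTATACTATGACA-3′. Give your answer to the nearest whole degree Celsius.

Base counts: A=6, T=13, G=4, C=4 (length 27).
Tm = 2·(6+13) + 4·(4+4) = 2·19 + 4·8 = 38 + 32 = 70°C.

70°C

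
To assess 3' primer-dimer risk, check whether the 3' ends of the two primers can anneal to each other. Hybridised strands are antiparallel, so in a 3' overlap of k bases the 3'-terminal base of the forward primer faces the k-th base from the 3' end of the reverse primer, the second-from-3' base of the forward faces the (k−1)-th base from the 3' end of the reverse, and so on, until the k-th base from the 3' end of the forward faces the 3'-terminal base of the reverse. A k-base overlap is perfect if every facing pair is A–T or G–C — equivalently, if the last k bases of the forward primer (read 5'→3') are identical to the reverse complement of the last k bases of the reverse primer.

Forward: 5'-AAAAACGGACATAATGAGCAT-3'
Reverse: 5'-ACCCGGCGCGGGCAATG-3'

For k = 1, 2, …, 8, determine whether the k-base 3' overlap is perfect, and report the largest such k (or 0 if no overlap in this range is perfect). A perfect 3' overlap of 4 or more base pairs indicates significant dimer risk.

Longest perfect overlap: 3 complementary base pairs; below the dimer-risk threshold (threshold 4).

Last 8 bases (5'→3') — forward …ATGAGCAT, reverse …GGGCAATG.
Reverse complement of the reverse primer's last 8 bases: CATTGCCC; its first k bases are the reverse complement of the reverse primer's last k bases, so a perfect k-base overlap needs the forward primer's last k bases to equal them.
Comparing (forward last k vs required): k=1: T vs C ✗; k=2: AT vs CA ✗; k=3: CAT vs CAT ✓; k=4: GCAT vs CATT ✗; k=5: AGCAT vs CATTG ✗; k=6: GAGCAT vs CATTGC ✗; k=7: TGAGCAT vs CATTGCC ✗; k=8: ATGAGCAT vs CATTGCCC ✗.
Only k = 3 is perfect, so the longest perfect 3' overlap is 3.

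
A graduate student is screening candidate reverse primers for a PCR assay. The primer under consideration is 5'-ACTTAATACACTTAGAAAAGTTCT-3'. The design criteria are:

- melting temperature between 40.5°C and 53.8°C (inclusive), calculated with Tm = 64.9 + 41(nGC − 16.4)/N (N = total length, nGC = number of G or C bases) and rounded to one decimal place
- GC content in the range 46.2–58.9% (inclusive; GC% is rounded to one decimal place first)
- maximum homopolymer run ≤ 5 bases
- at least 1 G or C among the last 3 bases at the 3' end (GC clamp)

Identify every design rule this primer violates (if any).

Base counts: A=10, T=8, G=2, C=4 (length 24).
Tm: Tm = 64.9 + 41·(6 − 16.4)/24 = 47.1°C ✓
GC content: GC 6/24 = 25.0%, outside 46.2–58.9% ✗
homopolymer run: longest run = 4 ✓
GC clamp: 3' end TCT has 1 G/C ✓

Fails: GC content.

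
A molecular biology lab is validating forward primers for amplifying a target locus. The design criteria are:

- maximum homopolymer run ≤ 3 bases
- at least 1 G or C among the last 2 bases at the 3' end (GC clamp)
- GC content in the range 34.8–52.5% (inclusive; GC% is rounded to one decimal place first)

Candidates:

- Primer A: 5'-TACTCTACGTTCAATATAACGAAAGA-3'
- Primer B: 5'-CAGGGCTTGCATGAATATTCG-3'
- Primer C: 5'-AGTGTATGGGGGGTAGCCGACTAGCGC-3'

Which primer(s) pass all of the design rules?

Primer B only.

Primer A (26 nt, A=11 T=7 G=3 C=5): longest run = 3 ✓; 3' end GA has 1 G/C ✓; GC 8/26 = 30.8%, outside 34.8–52.5% ✗ — fails.
Primer B (21 nt, A=5 T=6 G=6 C=4): longest run = 3 ✓; 3' end CG has 2 G/C ✓; GC 10/21 = 47.6% ✓ — passes.
Primer C (27 nt, A=5 T=5 G=12 C=5): longest run = 6, exceeds 3 ✗; 3' end GC has 2 G/C ✓; GC 17/27 = 63.0%, outside 34.8–52.5% ✗ — fails.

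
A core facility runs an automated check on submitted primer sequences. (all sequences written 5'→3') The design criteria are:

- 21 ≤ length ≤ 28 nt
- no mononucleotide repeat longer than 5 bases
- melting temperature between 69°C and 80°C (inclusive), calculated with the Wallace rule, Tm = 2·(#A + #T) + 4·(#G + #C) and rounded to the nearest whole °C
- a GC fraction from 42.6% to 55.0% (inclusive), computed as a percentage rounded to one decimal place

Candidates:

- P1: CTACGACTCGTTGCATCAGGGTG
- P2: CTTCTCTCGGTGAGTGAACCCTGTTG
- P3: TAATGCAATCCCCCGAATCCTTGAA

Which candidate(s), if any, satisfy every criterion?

P1 (23 nt, A=4 T=6 G=7 C=6): length 23 ✓; longest run = 3 ✓; Tm = 2·10 + 4·13 = 72°C ✓; GC 13/23 = 56.5%, outside 42.6–55.0% ✗ — fails.
P2 (26 nt, A=3 T=9 G=7 C=7): length 26 ✓; longest run = 3 ✓; Tm = 2·12 + 4·14 = 80°C ✓; GC 14/26 = 53.8% ✓ — passes.
P3 (25 nt, A=8 T=6 G=3 C=8): length 25 ✓; longest run = 5 ✓; Tm = 2·14 + 4·11 = 72°C ✓; GC 11/25 = 44.0% ✓ — passes.

P2 and P3.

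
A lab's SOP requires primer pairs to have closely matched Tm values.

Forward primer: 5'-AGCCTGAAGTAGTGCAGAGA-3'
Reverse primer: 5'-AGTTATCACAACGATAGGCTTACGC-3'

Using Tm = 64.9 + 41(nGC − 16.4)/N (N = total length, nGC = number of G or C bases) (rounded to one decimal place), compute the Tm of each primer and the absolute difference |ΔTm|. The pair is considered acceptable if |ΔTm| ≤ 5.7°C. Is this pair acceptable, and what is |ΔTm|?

|ΔTm| = 4.2°C; the pair is acceptable.

Forward: G+C = 10, N = 20 → Tm = 64.9 + 41·(10 − 16.4)/20 = 51.8°C.
Reverse: G+C = 11, N = 25 → Tm = 64.9 + 41·(11 − 16.4)/25 = 56.0°C.
|ΔTm| = |51.8 − 56.0| = 4.2°C, ≤ 5.7°C.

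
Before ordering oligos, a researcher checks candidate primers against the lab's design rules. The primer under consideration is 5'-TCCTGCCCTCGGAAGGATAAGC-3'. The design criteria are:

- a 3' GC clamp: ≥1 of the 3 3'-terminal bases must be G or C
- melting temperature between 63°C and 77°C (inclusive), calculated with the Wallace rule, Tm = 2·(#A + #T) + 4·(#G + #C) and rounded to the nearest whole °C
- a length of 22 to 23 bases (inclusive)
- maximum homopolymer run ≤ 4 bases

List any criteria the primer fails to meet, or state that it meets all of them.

Meets all criteria.

Base counts: A=5, T=4, G=6, C=7 (length 22).
GC clamp: 3' end AGC has 2 G/C ✓
Tm: Tm = 2·9 + 4·13 = 70°C ✓
length: length 22 ✓
homopolymer run: longest run = 3 ✓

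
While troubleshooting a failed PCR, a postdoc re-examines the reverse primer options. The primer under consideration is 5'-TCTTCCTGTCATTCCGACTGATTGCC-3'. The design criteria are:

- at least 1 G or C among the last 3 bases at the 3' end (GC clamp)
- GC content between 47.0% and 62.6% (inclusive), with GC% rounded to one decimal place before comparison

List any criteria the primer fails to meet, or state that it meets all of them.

Meets all criteria.

Base counts: A=3, T=10, G=4, C=9 (length 26).
GC clamp: 3' end GCC has 3 G/C ✓
GC content: GC 13/26 = 50.0% ✓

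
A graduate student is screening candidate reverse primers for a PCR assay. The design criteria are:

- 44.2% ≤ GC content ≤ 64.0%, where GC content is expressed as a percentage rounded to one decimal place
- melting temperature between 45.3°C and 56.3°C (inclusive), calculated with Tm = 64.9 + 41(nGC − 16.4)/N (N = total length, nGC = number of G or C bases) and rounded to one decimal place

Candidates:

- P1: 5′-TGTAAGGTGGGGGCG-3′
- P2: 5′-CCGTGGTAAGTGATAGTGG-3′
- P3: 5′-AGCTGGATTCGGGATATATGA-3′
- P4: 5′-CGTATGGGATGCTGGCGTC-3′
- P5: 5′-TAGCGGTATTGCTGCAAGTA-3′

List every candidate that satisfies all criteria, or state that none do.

P1 (15 nt, A=2 T=3 G=9 C=1): GC 10/15 = 66.7%, outside 44.2–64.0% ✗; Tm = 64.9 + 41·(10 − 16.4)/15 = 47.4°C ✓ — fails.
P2 (19 nt, A=4 T=5 G=8 C=2): GC 10/19 = 52.6% ✓; Tm = 64.9 + 41·(10 − 16.4)/19 = 51.1°C ✓ — passes.
P3 (21 nt, A=6 T=6 G=7 C=2): GC 9/21 = 42.9%, outside 44.2–64.0% ✗; Tm = 64.9 + 41·(9 − 16.4)/21 = 50.5°C ✓ — fails.
P4 (19 nt, A=2 T=5 G=8 C=4): GC 12/19 = 63.2% ✓; Tm = 64.9 + 41·(12 − 16.4)/19 = 55.4°C ✓ — passes.
P5 (20 nt, A=5 T=6 G=6 C=3): GC 9/20 = 45.0% ✓; Tm = 64.9 + 41·(9 − 16.4)/20 = 49.7°C ✓ — passes.

P2, P4 and P5.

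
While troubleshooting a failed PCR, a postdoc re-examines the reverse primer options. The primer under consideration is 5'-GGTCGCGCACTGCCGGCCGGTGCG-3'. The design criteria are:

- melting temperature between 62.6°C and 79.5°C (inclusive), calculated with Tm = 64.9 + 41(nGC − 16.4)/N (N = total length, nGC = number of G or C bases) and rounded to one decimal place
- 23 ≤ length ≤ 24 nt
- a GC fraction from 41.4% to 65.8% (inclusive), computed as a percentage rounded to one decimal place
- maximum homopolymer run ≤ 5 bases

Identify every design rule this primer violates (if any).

Base counts: A=1, T=3, G=11, C=9 (length 24).
Tm: Tm = 64.9 + 41·(20 − 16.4)/24 = 71.1°C ✓
length: length 24 ✓
GC content: GC 20/24 = 83.3%, outside 41.4–65.8% ✗
homopolymer run: longest run = 2 ✓

Fails: GC content.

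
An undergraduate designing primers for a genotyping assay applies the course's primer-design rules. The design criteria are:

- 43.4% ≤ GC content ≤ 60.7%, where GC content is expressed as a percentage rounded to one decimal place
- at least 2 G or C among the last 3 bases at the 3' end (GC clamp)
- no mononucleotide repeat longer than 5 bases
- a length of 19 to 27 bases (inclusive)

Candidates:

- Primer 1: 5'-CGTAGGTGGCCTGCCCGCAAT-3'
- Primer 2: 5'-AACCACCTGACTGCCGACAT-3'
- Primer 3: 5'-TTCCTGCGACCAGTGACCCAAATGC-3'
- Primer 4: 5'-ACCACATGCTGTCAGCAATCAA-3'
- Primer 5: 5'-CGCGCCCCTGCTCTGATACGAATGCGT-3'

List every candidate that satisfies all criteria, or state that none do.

Primer 3 only.

Primer 1 (21 nt, A=3 T=4 G=7 C=7): GC 14/21 = 66.7%, outside 43.4–60.7% ✗; 3' end AAT has 0 G/C, need ≥2 ✗; longest run = 3 ✓; length 21 ✓ — fails.
Primer 2 (20 nt, A=6 T=3 G=3 C=8): GC 11/20 = 55.0% ✓; 3' end CAT has 1 G/C, need ≥2 ✗; longest run = 2 ✓; length 20 ✓ — fails.
Primer 3 (25 nt, A=6 T=5 G=5 C=9): GC 14/25 = 56.0% ✓; 3' end TGC has 2 G/C ✓; longest run = 3 ✓; length 25 ✓ — passes.
Primer 4 (22 nt, A=8 T=4 G=3 C=7): GC 10/22 = 45.5% ✓; 3' end CAA has 1 G/C, need ≥2 ✗; longest run = 2 ✓; length 22 ✓ — fails.
Primer 5 (27 nt, A=4 T=6 G=7 C=10): GC 17/27 = 63.0%, outside 43.4–60.7% ✗; 3' end CGT has 2 G/C ✓; longest run = 4 ✓; length 27 ✓ — fails.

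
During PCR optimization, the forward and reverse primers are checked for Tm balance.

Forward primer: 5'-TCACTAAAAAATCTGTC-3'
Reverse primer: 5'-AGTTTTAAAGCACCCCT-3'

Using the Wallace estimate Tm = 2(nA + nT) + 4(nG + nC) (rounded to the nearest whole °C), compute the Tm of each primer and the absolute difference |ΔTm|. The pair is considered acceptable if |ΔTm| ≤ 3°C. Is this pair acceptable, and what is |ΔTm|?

Forward: A=7 T=5 G=1 C=4 → Tm = 2·12 + 4·5 = 44°C.
Reverse: A=5 T=5 G=2 C=5 → Tm = 2·10 + 4·7 = 48°C.
|ΔTm| = |44 − 48| = 4°C, > 3°C.

|ΔTm| = 4°C; the pair is not acceptable.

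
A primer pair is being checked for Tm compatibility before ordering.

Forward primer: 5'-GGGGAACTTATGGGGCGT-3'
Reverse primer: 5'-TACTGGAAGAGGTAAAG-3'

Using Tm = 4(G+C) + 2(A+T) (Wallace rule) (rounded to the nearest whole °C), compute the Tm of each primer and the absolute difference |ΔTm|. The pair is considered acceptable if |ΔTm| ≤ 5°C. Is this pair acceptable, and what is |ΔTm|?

Forward: A=3 T=4 G=9 C=2 → Tm = 2·7 + 4·11 = 58°C.
Reverse: A=7 T=3 G=6 C=1 → Tm = 2·10 + 4·7 = 48°C.
|ΔTm| = |58 − 48| = 10°C, > 5°C.

|ΔTm| = 10°C; the pair is not acceptable.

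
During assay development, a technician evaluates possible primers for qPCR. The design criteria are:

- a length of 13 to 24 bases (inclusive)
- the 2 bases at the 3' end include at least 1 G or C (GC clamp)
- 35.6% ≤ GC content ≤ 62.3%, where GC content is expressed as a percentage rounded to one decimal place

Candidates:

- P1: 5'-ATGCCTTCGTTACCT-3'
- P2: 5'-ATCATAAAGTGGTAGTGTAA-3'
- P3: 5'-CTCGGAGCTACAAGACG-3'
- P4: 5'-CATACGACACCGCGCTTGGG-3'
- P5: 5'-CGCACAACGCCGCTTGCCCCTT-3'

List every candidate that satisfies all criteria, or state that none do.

P1 and P3.

P1 (15 nt, A=2 T=6 G=2 C=5): length 15 ✓; 3' end CT has 1 G/C ✓; GC 7/15 = 46.7% ✓ — passes.
P2 (20 nt, A=8 T=6 G=5 C=1): length 20 ✓; 3' end AA has 0 G/C, need ≥1 ✗; GC 6/20 = 30.0%, outside 35.6–62.3% ✗ — fails.
P3 (17 nt, A=5 T=2 G=5 C=5): length 17 ✓; 3' end CG has 2 G/C ✓; GC 10/17 = 58.8% ✓ — passes.
P4 (20 nt, A=4 T=3 G=6 C=7): length 20 ✓; 3' end GG has 2 G/C ✓; GC 13/20 = 65.0%, outside 35.6–62.3% ✗ — fails.
P5 (22 nt, A=3 T=4 G=4 C=11): length 22 ✓; 3' end TT has 0 G/C, need ≥1 ✗; GC 15/22 = 68.2%, outside 35.6–62.3% ✗ — fails.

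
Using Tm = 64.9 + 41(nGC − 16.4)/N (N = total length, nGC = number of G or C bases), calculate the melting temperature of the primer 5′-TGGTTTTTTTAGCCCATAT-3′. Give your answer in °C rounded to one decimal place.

Base counts: A=3, T=10, G=3, C=3; G+C = 6, N = 19.
Tm = 64.9 + 41·(6 − 16.4)/19 = 64.9 + -426.40/19 = 42.5°C.

42.5°C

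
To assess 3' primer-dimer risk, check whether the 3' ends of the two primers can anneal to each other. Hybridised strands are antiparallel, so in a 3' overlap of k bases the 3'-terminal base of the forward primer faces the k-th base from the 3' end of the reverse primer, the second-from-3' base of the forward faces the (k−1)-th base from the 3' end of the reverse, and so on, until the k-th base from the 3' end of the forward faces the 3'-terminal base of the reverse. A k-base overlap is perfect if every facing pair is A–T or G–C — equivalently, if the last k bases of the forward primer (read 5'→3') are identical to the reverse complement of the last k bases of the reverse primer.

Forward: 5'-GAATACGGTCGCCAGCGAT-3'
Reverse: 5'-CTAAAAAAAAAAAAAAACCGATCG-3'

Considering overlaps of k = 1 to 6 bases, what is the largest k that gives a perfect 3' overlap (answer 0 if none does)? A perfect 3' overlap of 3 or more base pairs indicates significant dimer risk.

Longest perfect overlap: 4 complementary base pairs; significant dimer risk (threshold 3).

Last 6 bases (5'→3') — forward …AGCGAT, reverse …CGATCG.
Reverse complement of the reverse primer's last 6 bases: CGATCG; its first k bases are the reverse complement of the reverse primer's last k bases, so a perfect k-base overlap needs the forward primer's last k bases to equal them.
Comparing (forward last k vs required): k=1: T vs C ✗; k=2: AT vs CG ✗; k=3: GAT vs CGA ✗; k=4: CGAT vs CGAT ✓; k=5: GCGAT vs CGATC ✗; k=6: AGCGAT vs CGATCG ✗.
Only k = 4 is perfect, so the longest perfect 3' overlap is 4.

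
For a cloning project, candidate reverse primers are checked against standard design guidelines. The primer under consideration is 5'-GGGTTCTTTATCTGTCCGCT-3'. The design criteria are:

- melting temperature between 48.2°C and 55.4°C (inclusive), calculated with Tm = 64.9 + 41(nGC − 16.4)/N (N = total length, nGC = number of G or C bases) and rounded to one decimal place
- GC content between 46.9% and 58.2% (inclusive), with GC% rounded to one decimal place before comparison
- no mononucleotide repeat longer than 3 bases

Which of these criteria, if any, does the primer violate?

Base counts: A=1, T=9, G=5, C=5 (length 20).
Tm: Tm = 64.9 + 41·(10 − 16.4)/20 = 51.8°C ✓
GC content: GC 10/20 = 50.0% ✓
homopolymer run: longest run = 3 ✓

Meets all criteria.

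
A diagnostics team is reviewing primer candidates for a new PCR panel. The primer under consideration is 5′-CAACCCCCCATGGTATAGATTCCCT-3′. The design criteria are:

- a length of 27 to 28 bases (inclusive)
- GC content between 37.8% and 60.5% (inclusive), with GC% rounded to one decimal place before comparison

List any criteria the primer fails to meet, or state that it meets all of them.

Base counts: A=6, T=6, G=3, C=10 (length 25).
length: length 25, outside 27–28 ✗
GC content: GC 13/25 = 52.0% ✓

Fails: length.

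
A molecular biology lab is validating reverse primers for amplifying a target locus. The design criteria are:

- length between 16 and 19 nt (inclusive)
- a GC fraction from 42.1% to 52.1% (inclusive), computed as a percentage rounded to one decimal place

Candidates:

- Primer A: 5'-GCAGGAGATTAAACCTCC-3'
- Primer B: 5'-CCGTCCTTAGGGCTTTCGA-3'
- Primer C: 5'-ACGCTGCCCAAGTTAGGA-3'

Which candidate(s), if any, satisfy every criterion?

Primer A only.

Primer A (18 nt, A=6 T=3 G=4 C=5): length 18 ✓; GC 9/18 = 50.0% ✓ — passes.
Primer B (19 nt, A=2 T=6 G=5 C=6): length 19 ✓; GC 11/19 = 57.9%, outside 42.1–52.1% ✗ — fails.
Primer C (18 nt, A=5 T=3 G=5 C=5): length 18 ✓; GC 10/18 = 55.6%, outside 42.1–52.1% ✗ — fails.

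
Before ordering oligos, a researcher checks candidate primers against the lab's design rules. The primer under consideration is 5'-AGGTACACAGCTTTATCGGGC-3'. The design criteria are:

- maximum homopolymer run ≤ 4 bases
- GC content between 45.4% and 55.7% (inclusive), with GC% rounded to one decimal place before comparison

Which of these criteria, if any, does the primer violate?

Base counts: A=5, T=5, G=6, C=5 (length 21).
homopolymer run: longest run = 3 ✓
GC content: GC 11/21 = 52.4% ✓

Meets all criteria.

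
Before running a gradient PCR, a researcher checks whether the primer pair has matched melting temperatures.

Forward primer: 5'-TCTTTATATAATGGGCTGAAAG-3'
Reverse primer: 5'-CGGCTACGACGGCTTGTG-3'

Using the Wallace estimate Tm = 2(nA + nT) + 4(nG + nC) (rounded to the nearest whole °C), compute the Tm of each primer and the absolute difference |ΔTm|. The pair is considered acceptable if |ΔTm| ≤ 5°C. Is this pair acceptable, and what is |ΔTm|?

|ΔTm| = 2°C; the pair is acceptable.

Forward: A=7 T=8 G=5 C=2 → Tm = 2·15 + 4·7 = 58°C.
Reverse: A=2 T=4 G=7 C=5 → Tm = 2·6 + 4·12 = 60°C.
|ΔTm| = |58 − 60| = 2°C, ≤ 5°C.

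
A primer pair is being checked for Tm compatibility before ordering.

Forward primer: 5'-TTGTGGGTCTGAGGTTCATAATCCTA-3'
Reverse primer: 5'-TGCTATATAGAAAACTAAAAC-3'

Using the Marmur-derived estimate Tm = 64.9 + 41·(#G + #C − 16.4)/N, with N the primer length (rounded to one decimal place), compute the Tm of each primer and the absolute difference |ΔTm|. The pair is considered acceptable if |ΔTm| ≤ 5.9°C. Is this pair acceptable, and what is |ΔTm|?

|ΔTm| = 13.8°C; the pair is not acceptable.

Forward: G+C = 11, N = 26 → Tm = 64.9 + 41·(11 − 16.4)/26 = 56.4°C.
Reverse: G+C = 5, N = 21 → Tm = 64.9 + 41·(5 − 16.4)/21 = 42.6°C.
|ΔTm| = |56.4 − 42.6| = 13.8°C, > 5.9°C.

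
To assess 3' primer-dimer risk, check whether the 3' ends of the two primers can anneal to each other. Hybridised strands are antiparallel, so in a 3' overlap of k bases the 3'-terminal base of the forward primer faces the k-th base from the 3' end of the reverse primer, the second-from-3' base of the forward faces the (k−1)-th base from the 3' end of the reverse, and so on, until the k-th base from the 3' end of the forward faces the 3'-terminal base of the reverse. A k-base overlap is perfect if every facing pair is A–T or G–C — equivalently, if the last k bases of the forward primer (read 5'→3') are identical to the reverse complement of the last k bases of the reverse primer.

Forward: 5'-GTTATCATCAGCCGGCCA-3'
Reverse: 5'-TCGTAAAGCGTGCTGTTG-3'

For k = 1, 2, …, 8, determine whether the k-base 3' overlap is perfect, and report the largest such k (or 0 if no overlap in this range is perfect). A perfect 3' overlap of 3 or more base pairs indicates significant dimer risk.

Last 8 bases (5'→3') — forward …GCCGGCCA, reverse …TGCTGTTG.
Reverse complement of the reverse primer's last 8 bases: CAACAGCA; its first k bases are the reverse complement of the reverse primer's last k bases, so a perfect k-base overlap needs the forward primer's last k bases to equal them.
Comparing (forward last k vs required): k=1: A vs C ✗; k=2: CA vs CA ✓; k=3: CCA vs CAA ✗; k=4: GCCA vs CAAC ✗; k=5: GGCCA vs CAACA ✗; k=6: CGGCCA vs CAACAG ✗; k=7: CCGGCCA vs CAACAGC ✗; k=8: GCCGGCCA vs CAACAGCA ✗.
Only k = 2 is perfect, so the longest perfect 3' overlap is 2.

Longest perfect overlap: 2 complementary base pairs; below the dimer-risk threshold (threshold 3).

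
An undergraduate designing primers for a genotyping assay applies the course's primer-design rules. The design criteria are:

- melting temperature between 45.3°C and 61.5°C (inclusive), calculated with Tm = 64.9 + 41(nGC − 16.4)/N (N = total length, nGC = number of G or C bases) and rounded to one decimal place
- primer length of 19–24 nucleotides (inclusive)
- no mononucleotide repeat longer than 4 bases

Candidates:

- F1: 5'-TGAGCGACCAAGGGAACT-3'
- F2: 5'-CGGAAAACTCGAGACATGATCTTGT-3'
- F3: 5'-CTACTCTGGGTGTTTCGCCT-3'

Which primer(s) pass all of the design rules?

F1 (18 nt, A=6 T=2 G=6 C=4): Tm = 64.9 + 41·(10 − 16.4)/18 = 50.3°C ✓; length 18, outside 19–24 ✗; longest run = 3 ✓ — fails.
F2 (25 nt, A=8 T=6 G=6 C=5): Tm = 64.9 + 41·(11 − 16.4)/25 = 56.0°C ✓; length 25, outside 19–24 ✗; longest run = 4 ✓ — fails.
F3 (20 nt, A=1 T=8 G=5 C=6): Tm = 64.9 + 41·(11 − 16.4)/20 = 53.8°C ✓; length 20 ✓; longest run = 3 ✓ — passes.

F3 only.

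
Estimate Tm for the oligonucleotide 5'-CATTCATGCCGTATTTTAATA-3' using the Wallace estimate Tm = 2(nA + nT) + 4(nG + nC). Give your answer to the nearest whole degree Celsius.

54°C

Base counts: A=6, T=9, G=2, C=4 (length 21).
Tm = 2·(6+9) + 4·(2+4) = 2·15 + 4·6 = 30 + 24 = 54°C.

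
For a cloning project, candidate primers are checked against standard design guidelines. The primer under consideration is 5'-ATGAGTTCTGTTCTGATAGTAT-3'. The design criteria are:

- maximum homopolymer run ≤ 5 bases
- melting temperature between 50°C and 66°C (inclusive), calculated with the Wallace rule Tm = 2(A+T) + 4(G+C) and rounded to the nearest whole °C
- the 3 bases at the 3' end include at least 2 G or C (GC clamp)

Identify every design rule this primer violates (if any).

Base counts: A=5, T=10, G=5, C=2 (length 22).
homopolymer run: longest run = 2 ✓
Tm: Tm = 2·15 + 4·7 = 58°C ✓
GC clamp: 3' end TAT has 0 G/C, need ≥2 ✗

Fails: GC clamp.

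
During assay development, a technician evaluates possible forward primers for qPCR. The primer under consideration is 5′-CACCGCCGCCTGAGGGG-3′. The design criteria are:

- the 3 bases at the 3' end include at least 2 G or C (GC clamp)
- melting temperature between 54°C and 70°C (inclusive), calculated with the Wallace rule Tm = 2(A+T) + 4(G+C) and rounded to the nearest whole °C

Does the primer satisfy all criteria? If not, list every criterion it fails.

Base counts: A=2, T=1, G=7, C=7 (length 17).
GC clamp: 3' end GGG has 3 G/C ✓
Tm: Tm = 2·3 + 4·14 = 62°C ✓

Meets all criteria.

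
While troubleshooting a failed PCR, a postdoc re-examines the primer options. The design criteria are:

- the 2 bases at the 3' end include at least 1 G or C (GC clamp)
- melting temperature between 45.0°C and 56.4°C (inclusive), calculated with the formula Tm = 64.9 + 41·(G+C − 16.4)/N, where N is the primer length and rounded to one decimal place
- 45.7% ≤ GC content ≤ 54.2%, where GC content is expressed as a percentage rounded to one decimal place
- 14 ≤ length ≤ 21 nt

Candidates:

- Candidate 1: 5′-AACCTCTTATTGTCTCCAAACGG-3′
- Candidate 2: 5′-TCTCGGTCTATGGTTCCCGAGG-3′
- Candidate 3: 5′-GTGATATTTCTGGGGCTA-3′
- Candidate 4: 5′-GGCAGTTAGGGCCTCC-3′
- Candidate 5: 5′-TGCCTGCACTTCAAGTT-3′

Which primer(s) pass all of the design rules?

None of the candidates satisfy all criteria.

Candidate 1 (23 nt, A=6 T=7 G=3 C=7): 3' end GG has 2 G/C ✓; Tm = 64.9 + 41·(10 − 16.4)/23 = 53.5°C ✓; GC 10/23 = 43.5%, outside 45.7–54.2% ✗; length 23, outside 14–21 ✗ — fails.
Candidate 2 (22 nt, A=2 T=7 G=7 C=6): 3' end GG has 2 G/C ✓; Tm = 64.9 + 41·(13 − 16.4)/22 = 58.6°C, outside 45.0–56.4°C ✗; GC 13/22 = 59.1%, outside 45.7–54.2% ✗; length 22, outside 14–21 ✗ — fails.
Candidate 3 (18 nt, A=3 T=7 G=6 C=2): 3' end TA has 0 G/C, need ≥1 ✗; Tm = 64.9 + 41·(8 − 16.4)/18 = 45.8°C ✓; GC 8/18 = 44.4%, outside 45.7–54.2% ✗; length 18 ✓ — fails.
Candidate 4 (16 nt, A=2 T=3 G=6 C=5): 3' end CC has 2 G/C ✓; Tm = 64.9 + 41·(11 − 16.4)/16 = 51.1°C ✓; GC 11/16 = 68.8%, outside 45.7–54.2% ✗; length 16 ✓ — fails.
Candidate 5 (17 nt, A=3 T=6 G=3 C=5): 3' end TT has 0 G/C, need ≥1 ✗; Tm = 64.9 + 41·(8 − 16.4)/17 = 44.6°C, outside 45.0–56.4°C ✗; GC 8/17 = 47.1% ✓; length 17 ✓ — fails.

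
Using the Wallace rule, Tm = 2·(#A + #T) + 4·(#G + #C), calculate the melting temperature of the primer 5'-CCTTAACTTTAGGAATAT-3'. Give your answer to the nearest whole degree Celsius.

46°C

Base counts: A=6, T=7, G=2, C=3 (length 18).
Tm = 2·(6+7) + 4·(2+3) = 2·13 + 4·5 = 26 + 20 = 46°C.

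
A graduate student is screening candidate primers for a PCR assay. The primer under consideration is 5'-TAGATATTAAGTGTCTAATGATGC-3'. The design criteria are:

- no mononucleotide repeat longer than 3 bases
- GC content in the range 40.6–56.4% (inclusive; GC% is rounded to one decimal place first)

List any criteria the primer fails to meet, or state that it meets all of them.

Base counts: A=8, T=9, G=5, C=2 (length 24).
homopolymer run: longest run = 2 ✓
GC content: GC 7/24 = 29.2%, outside 40.6–56.4% ✗

Fails: GC content.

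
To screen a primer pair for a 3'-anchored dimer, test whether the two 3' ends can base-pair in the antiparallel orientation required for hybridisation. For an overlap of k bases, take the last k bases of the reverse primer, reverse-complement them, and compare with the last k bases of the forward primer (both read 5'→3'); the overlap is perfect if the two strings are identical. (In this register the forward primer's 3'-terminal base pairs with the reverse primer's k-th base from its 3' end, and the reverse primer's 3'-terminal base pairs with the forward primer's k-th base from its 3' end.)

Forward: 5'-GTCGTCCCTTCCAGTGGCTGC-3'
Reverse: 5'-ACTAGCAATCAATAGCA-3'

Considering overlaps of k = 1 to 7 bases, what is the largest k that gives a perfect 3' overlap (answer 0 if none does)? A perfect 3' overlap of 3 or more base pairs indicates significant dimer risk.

Last 7 bases (5'→3') — forward …TGGCTGC, reverse …AATAGCA.
Reverse complement of the reverse primer's last 7 bases: TGCTATT; its first k bases are the reverse complement of the reverse primer's last k bases, so a perfect k-base overlap needs the forward primer's last k bases to equal them.
Comparing (forward last k vs required): k=1: C vs T ✗; k=2: GC vs TG ✗; k=3: TGC vs TGC ✓; k=4: CTGC vs TGCT ✗; k=5: GCTGC vs TGCTA ✗; k=6: GGCTGC vs TGCTAT ✗; k=7: TGGCTGC vs TGCTATT ✗.
Only k = 3 is perfect, so the longest perfect 3' overlap is 3.

Longest perfect overlap: 3 complementary base pairs; significant dimer risk (threshold 3).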